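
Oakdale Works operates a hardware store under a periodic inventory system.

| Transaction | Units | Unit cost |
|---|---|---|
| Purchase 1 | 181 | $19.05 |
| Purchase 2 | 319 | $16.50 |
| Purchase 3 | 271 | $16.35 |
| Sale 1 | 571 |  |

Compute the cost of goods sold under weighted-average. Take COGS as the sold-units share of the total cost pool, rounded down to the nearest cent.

COGS = $9,733.21

Sale 1, sell 571: 571/771 × $13,142.40 → $9,733.21
Ending inventory (cost pool remaining) = $3,409.19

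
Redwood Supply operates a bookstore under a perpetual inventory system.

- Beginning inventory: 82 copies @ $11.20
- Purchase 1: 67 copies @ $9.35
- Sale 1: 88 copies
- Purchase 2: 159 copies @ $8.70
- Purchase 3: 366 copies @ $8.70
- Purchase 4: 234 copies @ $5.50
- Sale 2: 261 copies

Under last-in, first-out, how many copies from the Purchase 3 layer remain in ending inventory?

Sale 1 (88) [LIFO — newest first]: 67 @ $9.35 + 21 @ $11.20 = $861.65
Sale 2 (261) [LIFO — newest first]: 234 @ $5.50 + 27 @ $8.70 = $1,521.90
Total COGS = $861.65 + $1,521.90 = $2,383.55
Ending inventory: 61 @ $11.20 + 159 @ $8.70 + 339 @ $8.70 = $5,015.80
Check: goods available $7,399.35 = COGS $2,383.55 + ending $5,015.80

339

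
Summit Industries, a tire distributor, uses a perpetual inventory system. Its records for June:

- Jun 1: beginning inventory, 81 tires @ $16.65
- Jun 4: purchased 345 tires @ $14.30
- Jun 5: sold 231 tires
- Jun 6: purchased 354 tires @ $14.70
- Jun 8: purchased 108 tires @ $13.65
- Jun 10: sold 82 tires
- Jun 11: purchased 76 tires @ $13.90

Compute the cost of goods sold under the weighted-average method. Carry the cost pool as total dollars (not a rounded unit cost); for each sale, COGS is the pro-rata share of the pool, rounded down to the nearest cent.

COGS = $4,598.89

After Jun 1: 81 on hand, pool $1,348.65 (≈ $16.6500 each)
After Jun 4: 426 on hand, pool $6,282.15 (≈ $14.7468 each)
Jun 5, sell 231: 231/426 × $6,282.15 → $3,406.51
After Jun 6: 549 on hand, pool $8,079.44 (≈ $14.7166 each)
After Jun 8: 657 on hand, pool $9,553.64 (≈ $14.5413 each)
Jun 10, sell 82: 82/657 × $9,553.64 → $1,192.38
After Jun 11: 651 on hand, pool $9,417.66 (≈ $14.4665 each)
Total COGS = $3,406.51 + $1,192.38 = $4,598.89
Ending inventory (cost pool remaining) = $9,417.66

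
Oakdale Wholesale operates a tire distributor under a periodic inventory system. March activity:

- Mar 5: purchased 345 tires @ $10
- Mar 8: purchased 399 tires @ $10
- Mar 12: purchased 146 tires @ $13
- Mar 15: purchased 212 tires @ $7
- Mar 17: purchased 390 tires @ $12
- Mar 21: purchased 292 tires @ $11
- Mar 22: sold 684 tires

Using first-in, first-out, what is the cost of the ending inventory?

Ending inventory = $11,874

Mar 22, 684 sold [FIFO — oldest first]: 345 @ $10 + 339 @ $10 = $6,840
Ending inventory: 60 @ $10 + 146 @ $13 + 212 @ $7 + 390 @ $12 + 292 @ $11 = $11,874
Check: goods available $18,714 = COGS $6,840 + ending $11,874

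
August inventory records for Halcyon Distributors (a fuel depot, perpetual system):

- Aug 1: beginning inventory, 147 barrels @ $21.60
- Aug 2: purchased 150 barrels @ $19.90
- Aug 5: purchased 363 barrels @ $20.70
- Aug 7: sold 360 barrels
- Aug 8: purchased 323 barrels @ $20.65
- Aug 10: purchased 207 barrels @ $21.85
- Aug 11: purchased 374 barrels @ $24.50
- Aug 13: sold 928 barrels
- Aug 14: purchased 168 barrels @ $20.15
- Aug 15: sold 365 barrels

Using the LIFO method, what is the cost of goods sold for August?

COGS = $35,709.00

Aug 7, 360 sold [LIFO — newest first]: 360 @ $20.70 = $7,452.00
Aug 13, 928 sold [LIFO — newest first]: 374 @ $24.50 + 207 @ $21.85 + 323 @ $20.65 + 3 @ $20.70 + 21 @ $19.90 = $20,835.90
Aug 15, 365 sold [LIFO — newest first]: 168 @ $20.15 + 129 @ $19.90 + 68 @ $21.60 = $7,421.10
Total COGS = $7,452.00 + $20,835.90 + $7,421.10 = $35,709.00
Ending inventory: 79 @ $21.60 = $1,706.40
Check: goods available $37,415.40 = COGS $35,709.00 + ending $1,706.40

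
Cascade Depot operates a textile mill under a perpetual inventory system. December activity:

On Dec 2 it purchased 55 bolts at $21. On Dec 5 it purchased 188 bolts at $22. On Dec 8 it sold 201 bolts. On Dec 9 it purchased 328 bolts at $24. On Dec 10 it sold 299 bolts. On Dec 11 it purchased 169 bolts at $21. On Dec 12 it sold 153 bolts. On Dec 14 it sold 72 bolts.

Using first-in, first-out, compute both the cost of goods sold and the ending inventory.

Dec 8, 201 sold [FIFO — oldest first]: 55 @ $21 + 146 @ $22 = $4,367
Dec 10, 299 sold [FIFO — oldest first]: 42 @ $22 + 257 @ $24 = $7,092
Dec 12, 153 sold [FIFO — oldest first]: 71 @ $24 + 82 @ $21 = $3,426
Dec 14, 72 sold [FIFO — oldest first]: 72 @ $21 = $1,512
Total COGS = $4,367 + $7,092 + $3,426 + $1,512 = $16,397
Ending inventory: 15 @ $21 = $315
Check: goods available $16,712 = COGS $16,397 + ending $315

COGS = $16,397; ending inventory = $315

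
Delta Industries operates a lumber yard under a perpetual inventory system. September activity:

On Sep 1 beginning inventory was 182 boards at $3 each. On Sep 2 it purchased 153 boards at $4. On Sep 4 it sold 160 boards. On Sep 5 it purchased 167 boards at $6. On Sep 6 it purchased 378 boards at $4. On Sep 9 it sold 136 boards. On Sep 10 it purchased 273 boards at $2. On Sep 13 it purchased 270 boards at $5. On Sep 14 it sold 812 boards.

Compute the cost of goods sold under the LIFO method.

COGS = $4,203

Sep 4, 160 sold [LIFO — newest first]: 153 @ $4 + 7 @ $3 = $633
Sep 9, 136 sold [LIFO — newest first]: 136 @ $4 = $544
Sep 14, 812 sold [LIFO — newest first]: 270 @ $5 + 273 @ $2 + 242 @ $4 + 27 @ $6 = $3,026
Total COGS = $633 + $544 + $3,026 = $4,203
Ending inventory: 175 @ $3 + 140 @ $6 = $1,365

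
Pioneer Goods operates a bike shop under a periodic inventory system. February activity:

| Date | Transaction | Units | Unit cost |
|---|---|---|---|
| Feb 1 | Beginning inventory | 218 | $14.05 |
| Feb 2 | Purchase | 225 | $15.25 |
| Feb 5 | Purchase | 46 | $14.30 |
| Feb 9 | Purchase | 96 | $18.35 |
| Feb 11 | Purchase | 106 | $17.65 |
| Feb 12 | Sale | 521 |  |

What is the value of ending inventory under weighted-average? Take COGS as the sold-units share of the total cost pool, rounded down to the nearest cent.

Feb 12, sell 521: 521/691 × $10,784.45 → $8,131.25
Ending inventory (cost pool remaining) = $2,653.20
Check: goods available $10,784.45 = COGS $8,131.25 + ending $2,653.20

Ending inventory = $2,653.20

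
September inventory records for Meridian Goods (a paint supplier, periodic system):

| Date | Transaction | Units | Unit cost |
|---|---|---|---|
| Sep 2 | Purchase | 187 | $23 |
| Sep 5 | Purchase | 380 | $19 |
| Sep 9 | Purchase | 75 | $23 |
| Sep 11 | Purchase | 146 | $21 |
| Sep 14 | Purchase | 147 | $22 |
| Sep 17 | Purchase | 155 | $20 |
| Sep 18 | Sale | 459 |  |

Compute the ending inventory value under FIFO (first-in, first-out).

Sep 18, 459 sold [FIFO — oldest first]: 187 @ $23 + 272 @ $19 = $9,469
Ending inventory: 108 @ $19 + 75 @ $23 + 146 @ $21 + 147 @ $22 + 155 @ $20 = $13,177

Ending inventory = $13,177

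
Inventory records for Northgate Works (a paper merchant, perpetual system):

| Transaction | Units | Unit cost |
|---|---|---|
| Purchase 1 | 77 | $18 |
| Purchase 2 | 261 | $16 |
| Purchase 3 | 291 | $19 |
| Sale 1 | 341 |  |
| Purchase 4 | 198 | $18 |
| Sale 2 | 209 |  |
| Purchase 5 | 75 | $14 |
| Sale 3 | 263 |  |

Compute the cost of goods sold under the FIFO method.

COGS = $14,403

Sale 1 (341) [FIFO — oldest first]: 77 @ $18 + 261 @ $16 + 3 @ $19 = $5,619
Sale 2 (209) [FIFO — oldest first]: 209 @ $19 = $3,971
Sale 3 (263) [FIFO — oldest first]: 79 @ $19 + 184 @ $18 = $4,813
Total COGS = $5,619 + $3,971 + $4,813 = $14,403
Ending inventory: 14 @ $18 + 75 @ $14 = $1,302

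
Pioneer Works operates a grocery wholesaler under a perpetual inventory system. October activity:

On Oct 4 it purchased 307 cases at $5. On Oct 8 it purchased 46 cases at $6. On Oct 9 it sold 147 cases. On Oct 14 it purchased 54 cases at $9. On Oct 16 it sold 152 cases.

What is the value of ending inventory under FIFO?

Ending inventory = $802

Oct 9, 147 sold [FIFO — oldest first]: 147 @ $5 = $735
Oct 16, 152 sold [FIFO — oldest first]: 152 @ $5 = $760
Total COGS = $735 + $760 = $1,495
Ending inventory: 8 @ $5 + 46 @ $6 + 54 @ $9 = $802
Check: goods available $2,297 = COGS $1,495 + ending $802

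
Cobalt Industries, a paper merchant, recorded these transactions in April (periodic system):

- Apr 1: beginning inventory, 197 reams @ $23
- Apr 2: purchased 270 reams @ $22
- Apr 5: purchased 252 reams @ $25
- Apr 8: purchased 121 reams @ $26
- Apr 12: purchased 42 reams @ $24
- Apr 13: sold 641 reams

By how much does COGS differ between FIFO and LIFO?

FIFO COGS: 197 @ $23 + 270 @ $22 + 174 @ $25 = $14,821
LIFO COGS: 42 @ $24 + 121 @ $26 + 252 @ $25 + 226 @ $22 = $15,426
Difference = |$14,821 − $15,426| = $605

$605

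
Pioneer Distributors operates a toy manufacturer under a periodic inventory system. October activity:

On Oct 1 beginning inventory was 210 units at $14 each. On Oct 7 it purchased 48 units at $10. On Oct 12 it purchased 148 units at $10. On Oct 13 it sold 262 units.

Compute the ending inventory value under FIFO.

Ending inventory = $1,440

Oct 13, 262 sold [FIFO — oldest first]: 210 @ $14 + 48 @ $10 + 4 @ $10 = $3,460
Ending inventory: 144 @ $10 = $1,440
Check: goods available $4,900 = COGS $3,460 + ending $1,440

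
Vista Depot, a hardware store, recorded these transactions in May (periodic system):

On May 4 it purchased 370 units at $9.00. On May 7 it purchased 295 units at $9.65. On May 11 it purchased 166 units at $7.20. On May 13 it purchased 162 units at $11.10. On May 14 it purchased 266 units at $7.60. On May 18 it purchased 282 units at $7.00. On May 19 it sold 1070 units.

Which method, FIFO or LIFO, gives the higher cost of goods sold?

FIFO COGS: 370 @ $9.00 + 295 @ $9.65 + 166 @ $7.20 + 162 @ $11.10 + 77 @ $7.60 = $9,755.35
LIFO COGS: 282 @ $7.00 + 266 @ $7.60 + 162 @ $11.10 + 166 @ $7.20 + 194 @ $9.65 = $8,861.10

FIFO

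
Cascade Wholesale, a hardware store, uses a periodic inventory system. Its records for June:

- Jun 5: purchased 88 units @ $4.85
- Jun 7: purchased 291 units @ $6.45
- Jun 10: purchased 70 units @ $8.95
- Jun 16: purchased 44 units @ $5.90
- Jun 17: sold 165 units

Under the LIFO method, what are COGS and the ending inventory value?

COGS = $1,215.05; ending inventory = $1,974.80

Jun 17, 165 sold [LIFO — newest first]: 44 @ $5.90 + 70 @ $8.95 + 51 @ $6.45 = $1,215.05
Ending inventory: 88 @ $4.85 + 240 @ $6.45 = $1,974.80
Check: goods available $3,189.85 = COGS $1,215.05 + ending $1,974.80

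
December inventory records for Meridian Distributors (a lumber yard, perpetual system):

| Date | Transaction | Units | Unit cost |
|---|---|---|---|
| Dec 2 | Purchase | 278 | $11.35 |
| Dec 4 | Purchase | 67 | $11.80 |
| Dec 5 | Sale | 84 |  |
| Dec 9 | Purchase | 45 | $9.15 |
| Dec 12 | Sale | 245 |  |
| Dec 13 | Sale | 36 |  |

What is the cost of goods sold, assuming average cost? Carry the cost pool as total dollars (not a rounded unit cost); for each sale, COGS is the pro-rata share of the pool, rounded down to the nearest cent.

After Dec 2: 278 on hand, pool $3,155.30 (≈ $11.3500 each)
After Dec 4: 345 on hand, pool $3,945.90 (≈ $11.4374 each)
Dec 5, sell 84: 84/345 × $3,945.90 → $960.74
After Dec 9: 306 on hand, pool $3,396.91 (≈ $11.1010 each)
Dec 12, sell 245: 245/306 × $3,396.91 → $2,719.74
Dec 13, sell 36: 36/61 × $677.17 → $399.64
Total COGS = $960.74 + $2,719.74 + $399.64 = $4,080.12
Ending inventory (cost pool remaining) = $277.53
Check: goods available $4,357.65 = COGS $4,080.12 + ending $277.53

COGS = $4,080.12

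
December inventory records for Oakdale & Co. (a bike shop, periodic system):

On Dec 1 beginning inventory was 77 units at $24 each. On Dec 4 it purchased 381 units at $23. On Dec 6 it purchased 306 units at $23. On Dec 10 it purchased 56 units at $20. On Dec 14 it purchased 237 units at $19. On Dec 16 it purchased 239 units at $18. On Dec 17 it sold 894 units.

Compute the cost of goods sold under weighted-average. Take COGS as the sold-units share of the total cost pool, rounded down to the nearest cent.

COGS = $19,020.95

Dec 17, sell 894: 894/1296 × $27,574.00 → $19,020.95
Ending inventory (cost pool remaining) = $8,553.05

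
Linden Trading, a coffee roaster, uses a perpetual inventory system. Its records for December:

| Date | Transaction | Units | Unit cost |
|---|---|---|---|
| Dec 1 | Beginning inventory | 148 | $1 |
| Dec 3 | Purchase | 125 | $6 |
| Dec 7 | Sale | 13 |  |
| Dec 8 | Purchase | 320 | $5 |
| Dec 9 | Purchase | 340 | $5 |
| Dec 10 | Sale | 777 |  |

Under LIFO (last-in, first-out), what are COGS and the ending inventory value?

COGS = $4,055; ending inventory = $143

Dec 7, 13 sold [LIFO — newest first]: 13 @ $6 = $78
Dec 10, 777 sold [LIFO — newest first]: 340 @ $5 + 320 @ $5 + 112 @ $6 + 5 @ $1 = $3,977
Total COGS = $78 + $3,977 = $4,055
Ending inventory: 143 @ $1 = $143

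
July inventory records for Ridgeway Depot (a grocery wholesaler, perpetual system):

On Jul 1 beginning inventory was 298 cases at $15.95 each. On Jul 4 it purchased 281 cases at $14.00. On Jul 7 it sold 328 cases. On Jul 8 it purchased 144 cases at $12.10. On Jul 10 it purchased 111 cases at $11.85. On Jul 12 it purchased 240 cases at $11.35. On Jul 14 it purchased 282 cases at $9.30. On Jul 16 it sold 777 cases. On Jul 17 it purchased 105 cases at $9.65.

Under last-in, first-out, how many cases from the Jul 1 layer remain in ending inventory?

251

Jul 7, 328 sold [LIFO — newest first]: 281 @ $14.00 + 47 @ $15.95 = $4,683.65
Jul 16, 777 sold [LIFO — newest first]: 282 @ $9.30 + 240 @ $11.35 + 111 @ $11.85 + 144 @ $12.10 = $8,404.35
Total COGS = $4,683.65 + $8,404.35 = $13,088.00
Ending inventory: 251 @ $15.95 + 105 @ $9.65 = $5,016.70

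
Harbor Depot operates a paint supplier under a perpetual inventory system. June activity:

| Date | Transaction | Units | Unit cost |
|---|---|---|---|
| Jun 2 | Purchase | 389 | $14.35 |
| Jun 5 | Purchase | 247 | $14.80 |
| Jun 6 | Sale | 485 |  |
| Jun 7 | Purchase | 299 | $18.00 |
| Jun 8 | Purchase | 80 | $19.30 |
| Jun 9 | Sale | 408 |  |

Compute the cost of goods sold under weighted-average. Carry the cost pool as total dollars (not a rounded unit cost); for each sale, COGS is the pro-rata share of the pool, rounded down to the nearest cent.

COGS = $14,064.60

After Jun 2: 389 on hand, pool $5,582.15 (≈ $14.3500 each)
After Jun 5: 636 on hand, pool $9,237.75 (≈ $14.5248 each)
Jun 6, sell 485: 485/636 × $9,237.75 → $7,044.51
After Jun 7: 450 on hand, pool $7,575.24 (≈ $16.8339 each)
After Jun 8: 530 on hand, pool $9,119.24 (≈ $17.2061 each)
Jun 9, sell 408: 408/530 × $9,119.24 → $7,020.09
Total COGS = $7,044.51 + $7,020.09 = $14,064.60
Ending inventory (cost pool remaining) = $2,099.15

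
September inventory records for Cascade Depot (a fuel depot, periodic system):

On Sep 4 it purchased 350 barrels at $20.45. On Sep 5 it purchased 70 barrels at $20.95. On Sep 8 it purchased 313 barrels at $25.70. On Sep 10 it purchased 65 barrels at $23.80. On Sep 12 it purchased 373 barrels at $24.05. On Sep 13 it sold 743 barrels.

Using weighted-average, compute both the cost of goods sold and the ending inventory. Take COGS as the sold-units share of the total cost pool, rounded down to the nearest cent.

COGS = $17,249.36; ending inventory = $9,936.39

Sep 13, sell 743: 743/1171 × $27,185.75 → $17,249.36
Ending inventory (cost pool remaining) = $9,936.39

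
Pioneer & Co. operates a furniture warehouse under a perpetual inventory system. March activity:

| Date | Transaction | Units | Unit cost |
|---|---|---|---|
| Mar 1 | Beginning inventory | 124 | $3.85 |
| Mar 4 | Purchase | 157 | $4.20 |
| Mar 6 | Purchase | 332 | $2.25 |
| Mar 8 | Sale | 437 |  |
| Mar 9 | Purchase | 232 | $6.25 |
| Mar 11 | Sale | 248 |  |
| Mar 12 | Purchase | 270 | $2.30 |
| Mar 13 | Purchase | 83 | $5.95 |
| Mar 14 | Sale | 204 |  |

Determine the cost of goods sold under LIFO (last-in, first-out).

COGS = $3,477.35

Mar 8, 437 sold [LIFO — newest first]: 332 @ $2.25 + 105 @ $4.20 = $1,188.00
Mar 11, 248 sold [LIFO — newest first]: 232 @ $6.25 + 16 @ $4.20 = $1,517.20
Mar 14, 204 sold [LIFO — newest first]: 83 @ $5.95 + 121 @ $2.30 = $772.15
Total COGS = $1,188.00 + $1,517.20 + $772.15 = $3,477.35
Ending inventory: 124 @ $3.85 + 36 @ $4.20 + 149 @ $2.30 = $971.30
Check: goods available $4,448.65 = COGS $3,477.35 + ending $971.30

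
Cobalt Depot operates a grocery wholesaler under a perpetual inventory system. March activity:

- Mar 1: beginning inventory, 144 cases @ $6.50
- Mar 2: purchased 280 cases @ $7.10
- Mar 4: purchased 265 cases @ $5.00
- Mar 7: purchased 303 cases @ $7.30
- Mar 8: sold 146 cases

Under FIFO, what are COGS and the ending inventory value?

COGS = $950.20; ending inventory = $5,510.70

Mar 8, 146 sold [FIFO — oldest first]: 144 @ $6.50 + 2 @ $7.10 = $950.20
Ending inventory: 278 @ $7.10 + 265 @ $5.00 + 303 @ $7.30 = $5,510.70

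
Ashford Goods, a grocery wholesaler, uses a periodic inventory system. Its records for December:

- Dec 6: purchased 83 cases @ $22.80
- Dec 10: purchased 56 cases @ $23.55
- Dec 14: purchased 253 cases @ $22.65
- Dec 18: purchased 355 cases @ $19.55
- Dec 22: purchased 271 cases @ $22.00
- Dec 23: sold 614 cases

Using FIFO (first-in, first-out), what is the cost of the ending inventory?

Ending inventory = $8,562.15

Dec 23, 614 sold [FIFO — oldest first]: 83 @ $22.80 + 56 @ $23.55 + 253 @ $22.65 + 222 @ $19.55 = $13,281.75
Ending inventory: 133 @ $19.55 + 271 @ $22.00 = $8,562.15
Check: goods available $21,843.90 = COGS $13,281.75 + ending $8,562.15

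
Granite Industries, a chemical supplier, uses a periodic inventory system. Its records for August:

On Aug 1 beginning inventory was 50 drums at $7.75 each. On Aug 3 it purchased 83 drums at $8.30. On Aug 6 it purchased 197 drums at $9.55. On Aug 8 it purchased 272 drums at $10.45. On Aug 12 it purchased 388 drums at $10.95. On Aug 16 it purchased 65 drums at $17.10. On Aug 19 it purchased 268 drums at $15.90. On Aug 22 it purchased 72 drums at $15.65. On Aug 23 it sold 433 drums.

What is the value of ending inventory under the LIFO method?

Ending inventory = $9,742.15

Aug 23, 433 sold [LIFO — newest first]: 72 @ $15.65 + 268 @ $15.90 + 65 @ $17.10 + 28 @ $10.95 = $6,806.10
Ending inventory: 50 @ $7.75 + 83 @ $8.30 + 197 @ $9.55 + 272 @ $10.45 + 360 @ $10.95 = $9,742.15
Check: goods available $16,548.25 = COGS $6,806.10 + ending $9,742.15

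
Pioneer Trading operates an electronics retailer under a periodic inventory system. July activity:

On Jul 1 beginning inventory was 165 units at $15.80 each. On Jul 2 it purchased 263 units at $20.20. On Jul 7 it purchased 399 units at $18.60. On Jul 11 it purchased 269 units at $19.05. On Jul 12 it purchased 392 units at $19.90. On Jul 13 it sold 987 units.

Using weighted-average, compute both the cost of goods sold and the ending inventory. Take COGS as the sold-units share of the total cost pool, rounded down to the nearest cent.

COGS = $18,749.18; ending inventory = $9,517.07

Jul 13, sell 987: 987/1488 × $28,266.25 → $18,749.18
Ending inventory (cost pool remaining) = $9,517.07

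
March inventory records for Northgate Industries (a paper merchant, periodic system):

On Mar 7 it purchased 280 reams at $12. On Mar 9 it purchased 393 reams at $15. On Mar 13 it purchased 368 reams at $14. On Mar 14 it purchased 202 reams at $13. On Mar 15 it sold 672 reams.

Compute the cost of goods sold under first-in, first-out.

Mar 15, 672 sold [FIFO — oldest first]: 280 @ $12 + 392 @ $15 = $9,240
Ending inventory: 1 @ $15 + 368 @ $14 + 202 @ $13 = $7,793

COGS = $9,240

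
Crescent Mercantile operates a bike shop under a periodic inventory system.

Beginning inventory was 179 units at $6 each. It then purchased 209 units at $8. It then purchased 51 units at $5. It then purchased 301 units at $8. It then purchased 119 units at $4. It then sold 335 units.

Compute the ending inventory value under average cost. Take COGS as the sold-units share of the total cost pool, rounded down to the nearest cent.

Sale 1, sell 335: 335/859 × $5,885.00 → $2,295.08
Ending inventory (cost pool remaining) = $3,589.92

Ending inventory = $3,589.92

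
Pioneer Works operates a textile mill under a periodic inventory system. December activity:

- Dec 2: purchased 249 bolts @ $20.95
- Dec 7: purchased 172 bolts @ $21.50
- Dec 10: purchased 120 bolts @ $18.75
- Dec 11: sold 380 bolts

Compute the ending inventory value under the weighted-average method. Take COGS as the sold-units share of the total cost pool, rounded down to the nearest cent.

Dec 11, sell 380: 380/541 × $11,164.55 → $7,842.01
Ending inventory (cost pool remaining) = $3,322.54

Ending inventory = $3,322.54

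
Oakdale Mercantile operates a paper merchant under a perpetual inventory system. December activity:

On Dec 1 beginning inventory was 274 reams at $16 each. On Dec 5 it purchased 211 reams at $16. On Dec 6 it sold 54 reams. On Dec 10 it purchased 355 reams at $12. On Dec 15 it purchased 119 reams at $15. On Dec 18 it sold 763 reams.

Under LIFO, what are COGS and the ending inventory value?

COGS = $11,533; ending inventory = $2,272

Dec 6, 54 sold [LIFO — newest first]: 54 @ $16 = $864
Dec 18, 763 sold [LIFO — newest first]: 119 @ $15 + 355 @ $12 + 157 @ $16 + 132 @ $16 = $10,669
Total COGS = $864 + $10,669 = $11,533
Ending inventory: 142 @ $16 = $2,272
Check: goods available $13,805 = COGS $11,533 + ending $2,272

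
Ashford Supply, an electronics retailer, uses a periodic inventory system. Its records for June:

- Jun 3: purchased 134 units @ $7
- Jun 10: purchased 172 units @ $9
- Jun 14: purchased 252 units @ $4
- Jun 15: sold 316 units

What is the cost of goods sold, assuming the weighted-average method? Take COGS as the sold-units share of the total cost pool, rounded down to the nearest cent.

COGS = $1,978.68

Jun 15, sell 316: 316/558 × $3,494.00 → $1,978.68
Ending inventory (cost pool remaining) = $1,515.32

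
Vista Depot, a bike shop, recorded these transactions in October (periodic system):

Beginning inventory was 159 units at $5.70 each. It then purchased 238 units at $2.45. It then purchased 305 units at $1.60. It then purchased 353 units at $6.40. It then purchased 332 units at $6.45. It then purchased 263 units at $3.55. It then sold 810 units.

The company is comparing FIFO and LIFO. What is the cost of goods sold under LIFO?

FIFO COGS: 159 @ $5.70 + 238 @ $2.45 + 305 @ $1.60 + 108 @ $6.40 = $2,668.60
LIFO COGS: 263 @ $3.55 + 332 @ $6.45 + 215 @ $6.40 = $4,451.05

COGS = $4,451.05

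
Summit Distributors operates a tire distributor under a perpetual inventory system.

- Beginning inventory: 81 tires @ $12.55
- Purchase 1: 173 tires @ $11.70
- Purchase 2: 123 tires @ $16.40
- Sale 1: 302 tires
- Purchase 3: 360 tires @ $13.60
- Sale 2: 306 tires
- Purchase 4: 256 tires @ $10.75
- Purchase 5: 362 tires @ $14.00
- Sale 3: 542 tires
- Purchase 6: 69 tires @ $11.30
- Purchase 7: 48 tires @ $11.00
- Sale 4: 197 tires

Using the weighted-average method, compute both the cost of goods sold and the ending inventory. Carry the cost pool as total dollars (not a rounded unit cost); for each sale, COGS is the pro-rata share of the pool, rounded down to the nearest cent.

After Beginning: 81 on hand, pool $1,016.55 (≈ $12.5500 each)
After Purchase 1: 254 on hand, pool $3,040.65 (≈ $11.9711 each)
After Purchase 2: 377 on hand, pool $5,057.85 (≈ $13.4160 each)
Sale 1, sell 302: 302/377 × $5,057.85 → $4,051.64
After Purchase 3: 435 on hand, pool $5,902.21 (≈ $13.5683 each)
Sale 2, sell 306: 306/435 × $5,902.21 → $4,151.89
After Purchase 4: 385 on hand, pool $4,502.32 (≈ $11.6943 each)
After Purchase 5: 747 on hand, pool $9,570.32 (≈ $12.8117 each)
Sale 3, sell 542: 542/747 × $9,570.32 → $6,943.92
After Purchase 6: 274 on hand, pool $3,406.10 (≈ $12.4310 each)
After Purchase 7: 322 on hand, pool $3,934.10 (≈ $12.2177 each)
Sale 4, sell 197: 197/322 × $3,934.10 → $2,406.88
Total COGS = $4,051.64 + $4,151.89 + $6,943.92 + $2,406.88 = $17,554.33
Ending inventory (cost pool remaining) = $1,527.22

COGS = $17,554.33; ending inventory = $1,527.22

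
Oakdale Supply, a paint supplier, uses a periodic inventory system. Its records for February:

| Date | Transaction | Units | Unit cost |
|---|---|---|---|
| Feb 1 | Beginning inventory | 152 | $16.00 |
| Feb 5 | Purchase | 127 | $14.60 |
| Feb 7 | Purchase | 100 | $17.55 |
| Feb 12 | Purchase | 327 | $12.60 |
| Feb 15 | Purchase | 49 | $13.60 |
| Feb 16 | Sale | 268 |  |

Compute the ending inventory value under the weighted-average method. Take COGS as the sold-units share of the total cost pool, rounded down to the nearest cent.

Feb 16, sell 268: 268/755 × $10,827.80 → $3,843.51
Ending inventory (cost pool remaining) = $6,984.29

Ending inventory = $6,984.29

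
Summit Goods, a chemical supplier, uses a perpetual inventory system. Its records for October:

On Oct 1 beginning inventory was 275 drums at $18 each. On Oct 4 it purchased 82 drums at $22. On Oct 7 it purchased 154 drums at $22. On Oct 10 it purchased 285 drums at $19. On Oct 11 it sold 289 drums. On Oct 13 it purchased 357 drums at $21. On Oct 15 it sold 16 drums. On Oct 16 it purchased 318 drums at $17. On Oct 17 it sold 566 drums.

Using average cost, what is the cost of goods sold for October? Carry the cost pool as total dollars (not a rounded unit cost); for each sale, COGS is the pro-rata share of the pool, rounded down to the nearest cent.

COGS = $16,887.36

After Oct 1: 275 on hand, pool $4,950.00 (≈ $18.0000 each)
After Oct 4: 357 on hand, pool $6,754.00 (≈ $18.9188 each)
After Oct 7: 511 on hand, pool $10,142.00 (≈ $19.8474 each)
After Oct 10: 796 on hand, pool $15,557.00 (≈ $19.5440 each)
Oct 11, sell 289: 289/796 × $15,557.00 → $5,648.20
After Oct 13: 864 on hand, pool $17,405.80 (≈ $20.1456 each)
Oct 15, sell 16: 16/864 × $17,405.80 → $322.32
After Oct 16: 1166 on hand, pool $22,489.48 (≈ $19.2877 each)
Oct 17, sell 566: 566/1166 × $22,489.48 → $10,916.84
Total COGS = $5,648.20 + $322.32 + $10,916.84 = $16,887.36
Ending inventory (cost pool remaining) = $11,572.64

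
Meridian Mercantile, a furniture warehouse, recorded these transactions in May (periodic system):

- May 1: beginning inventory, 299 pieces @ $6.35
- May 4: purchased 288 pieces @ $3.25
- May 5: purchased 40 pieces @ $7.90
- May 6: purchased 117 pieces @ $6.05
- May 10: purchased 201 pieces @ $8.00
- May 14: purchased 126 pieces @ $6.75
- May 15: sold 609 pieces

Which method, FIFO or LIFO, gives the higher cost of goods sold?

FIFO COGS: 299 @ $6.35 + 288 @ $3.25 + 22 @ $7.90 = $3,008.45
LIFO COGS: 126 @ $6.75 + 201 @ $8.00 + 117 @ $6.05 + 40 @ $7.90 + 125 @ $3.25 = $3,888.60

LIFO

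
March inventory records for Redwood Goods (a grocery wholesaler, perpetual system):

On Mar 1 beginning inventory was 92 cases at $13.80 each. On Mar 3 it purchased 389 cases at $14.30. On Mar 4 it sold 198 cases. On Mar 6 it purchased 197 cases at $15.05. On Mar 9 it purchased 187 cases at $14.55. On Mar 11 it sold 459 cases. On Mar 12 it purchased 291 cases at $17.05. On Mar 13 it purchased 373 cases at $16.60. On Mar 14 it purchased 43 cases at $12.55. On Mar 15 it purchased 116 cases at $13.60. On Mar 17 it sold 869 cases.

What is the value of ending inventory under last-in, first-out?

Mar 4, 198 sold [LIFO — newest first]: 198 @ $14.30 = $2,831.40
Mar 11, 459 sold [LIFO — newest first]: 187 @ $14.55 + 197 @ $15.05 + 75 @ $14.30 = $6,758.20
Mar 17, 869 sold [LIFO — newest first]: 116 @ $13.60 + 43 @ $12.55 + 373 @ $16.60 + 291 @ $17.05 + 46 @ $14.30 = $13,928.40
Total COGS = $2,831.40 + $6,758.20 + $13,928.40 = $23,518.00
Ending inventory: 92 @ $13.80 + 70 @ $14.30 = $2,270.60

Ending inventory = $2,270.60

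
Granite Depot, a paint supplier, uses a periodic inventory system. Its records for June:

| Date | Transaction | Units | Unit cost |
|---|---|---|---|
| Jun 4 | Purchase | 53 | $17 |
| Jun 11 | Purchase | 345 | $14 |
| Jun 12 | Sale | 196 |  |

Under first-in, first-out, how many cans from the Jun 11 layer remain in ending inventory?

202

Jun 12, 196 sold [FIFO — oldest first]: 53 @ $17 + 143 @ $14 = $2,903
Ending inventory: 202 @ $14 = $2,828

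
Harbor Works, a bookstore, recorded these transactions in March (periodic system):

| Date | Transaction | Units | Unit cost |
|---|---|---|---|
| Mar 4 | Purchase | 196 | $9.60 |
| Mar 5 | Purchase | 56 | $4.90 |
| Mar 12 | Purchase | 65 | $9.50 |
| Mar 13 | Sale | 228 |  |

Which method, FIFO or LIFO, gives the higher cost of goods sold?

FIFO COGS: 196 @ $9.60 + 32 @ $4.90 = $2,038.40
LIFO COGS: 65 @ $9.50 + 56 @ $4.90 + 107 @ $9.60 = $1,919.10

FIFO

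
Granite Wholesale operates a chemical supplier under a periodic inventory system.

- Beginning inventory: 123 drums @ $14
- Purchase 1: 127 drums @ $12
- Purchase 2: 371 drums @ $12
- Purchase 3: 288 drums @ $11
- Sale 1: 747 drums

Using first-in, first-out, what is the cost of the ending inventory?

Ending inventory = $1,782

Sale 1 (747) [FIFO — oldest first]: 123 @ $14 + 127 @ $12 + 371 @ $12 + 126 @ $11 = $9,084
Ending inventory: 162 @ $11 = $1,782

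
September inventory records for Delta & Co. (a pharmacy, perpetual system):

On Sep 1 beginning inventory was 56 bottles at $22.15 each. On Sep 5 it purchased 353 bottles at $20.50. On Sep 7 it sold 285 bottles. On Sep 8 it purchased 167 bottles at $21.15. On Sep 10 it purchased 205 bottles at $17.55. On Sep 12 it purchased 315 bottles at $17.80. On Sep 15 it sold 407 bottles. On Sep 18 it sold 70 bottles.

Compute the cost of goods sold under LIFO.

COGS = $14,292.60

Sep 7, 285 sold [LIFO — newest first]: 285 @ $20.50 = $5,842.50
Sep 15, 407 sold [LIFO — newest first]: 315 @ $17.80 + 92 @ $17.55 = $7,221.60
Sep 18, 70 sold [LIFO — newest first]: 70 @ $17.55 = $1,228.50
Total COGS = $5,842.50 + $7,221.60 + $1,228.50 = $14,292.60
Ending inventory: 56 @ $22.15 + 68 @ $20.50 + 167 @ $21.15 + 43 @ $17.55 = $6,921.10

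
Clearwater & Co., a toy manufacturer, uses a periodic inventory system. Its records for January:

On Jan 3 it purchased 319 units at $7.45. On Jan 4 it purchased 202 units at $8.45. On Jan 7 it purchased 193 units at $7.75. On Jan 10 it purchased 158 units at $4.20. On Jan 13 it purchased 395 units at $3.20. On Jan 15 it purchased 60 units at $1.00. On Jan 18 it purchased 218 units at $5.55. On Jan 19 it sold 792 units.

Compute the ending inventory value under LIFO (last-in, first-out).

Jan 19, 792 sold [LIFO — newest first]: 218 @ $5.55 + 60 @ $1.00 + 395 @ $3.20 + 119 @ $4.20 = $3,033.70
Ending inventory: 319 @ $7.45 + 202 @ $8.45 + 193 @ $7.75 + 39 @ $4.20 = $5,743.00

Ending inventory = $5,743.00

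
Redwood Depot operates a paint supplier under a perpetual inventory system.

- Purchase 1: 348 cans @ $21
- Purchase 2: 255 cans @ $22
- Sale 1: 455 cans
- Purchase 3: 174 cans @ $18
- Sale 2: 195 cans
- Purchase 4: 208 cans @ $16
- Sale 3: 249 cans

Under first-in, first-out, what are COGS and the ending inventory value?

Sale 1 (455) [FIFO — oldest first]: 348 @ $21 + 107 @ $22 = $9,662
Sale 2 (195) [FIFO — oldest first]: 148 @ $22 + 47 @ $18 = $4,102
Sale 3 (249) [FIFO — oldest first]: 127 @ $18 + 122 @ $16 = $4,238
Total COGS = $9,662 + $4,102 + $4,238 = $18,002
Ending inventory: 86 @ $16 = $1,376

COGS = $18,002; ending inventory = $1,376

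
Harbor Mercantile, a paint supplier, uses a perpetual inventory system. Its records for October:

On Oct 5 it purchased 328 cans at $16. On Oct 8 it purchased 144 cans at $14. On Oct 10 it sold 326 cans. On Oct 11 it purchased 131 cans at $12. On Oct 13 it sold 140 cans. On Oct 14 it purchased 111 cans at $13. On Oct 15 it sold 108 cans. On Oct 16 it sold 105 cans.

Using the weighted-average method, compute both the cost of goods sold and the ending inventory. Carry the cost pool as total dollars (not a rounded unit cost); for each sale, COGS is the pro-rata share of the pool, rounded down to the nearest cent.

After Oct 5: 328 on hand, pool $5,248.00 (≈ $16.0000 each)
After Oct 8: 472 on hand, pool $7,264.00 (≈ $15.3898 each)
Oct 10, sell 326: 326/472 × $7,264.00 → $5,017.08
After Oct 11: 277 on hand, pool $3,818.92 (≈ $13.7867 each)
Oct 13, sell 140: 140/277 × $3,818.92 → $1,930.14
After Oct 14: 248 on hand, pool $3,331.78 (≈ $13.4346 each)
Oct 15, sell 108: 108/248 × $3,331.78 → $1,450.93
Oct 16, sell 105: 105/140 × $1,880.85 → $1,410.63
Total COGS = $5,017.08 + $1,930.14 + $1,450.93 + $1,410.63 = $9,808.78
Ending inventory (cost pool remaining) = $470.22
Check: goods available $10,279.00 = COGS $9,808.78 + ending $470.22

COGS = $9,808.78; ending inventory = $470.22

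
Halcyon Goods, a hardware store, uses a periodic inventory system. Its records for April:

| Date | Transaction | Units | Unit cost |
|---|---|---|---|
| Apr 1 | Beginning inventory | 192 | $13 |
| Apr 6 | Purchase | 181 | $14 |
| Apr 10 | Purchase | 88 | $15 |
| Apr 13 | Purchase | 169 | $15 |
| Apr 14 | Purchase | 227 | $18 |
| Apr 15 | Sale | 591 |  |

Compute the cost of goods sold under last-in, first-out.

Apr 15, 591 sold [LIFO — newest first]: 227 @ $18 + 169 @ $15 + 88 @ $15 + 107 @ $14 = $9,439
Ending inventory: 192 @ $13 + 74 @ $14 = $3,532
Check: goods available $12,971 = COGS $9,439 + ending $3,532

COGS = $9,439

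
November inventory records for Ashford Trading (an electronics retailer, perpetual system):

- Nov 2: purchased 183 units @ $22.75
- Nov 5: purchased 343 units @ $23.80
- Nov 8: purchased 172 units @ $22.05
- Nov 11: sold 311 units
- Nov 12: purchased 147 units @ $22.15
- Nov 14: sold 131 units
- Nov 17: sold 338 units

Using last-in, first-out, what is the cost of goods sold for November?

Nov 11, 311 sold [LIFO — newest first]: 172 @ $22.05 + 139 @ $23.80 = $7,100.80
Nov 14, 131 sold [LIFO — newest first]: 131 @ $22.15 = $2,901.65
Nov 17, 338 sold [LIFO — newest first]: 16 @ $22.15 + 204 @ $23.80 + 118 @ $22.75 = $7,894.10
Total COGS = $7,100.80 + $2,901.65 + $7,894.10 = $17,896.55
Ending inventory: 65 @ $22.75 = $1,478.75
Check: goods available $19,375.30 = COGS $17,896.55 + ending $1,478.75

COGS = $17,896.55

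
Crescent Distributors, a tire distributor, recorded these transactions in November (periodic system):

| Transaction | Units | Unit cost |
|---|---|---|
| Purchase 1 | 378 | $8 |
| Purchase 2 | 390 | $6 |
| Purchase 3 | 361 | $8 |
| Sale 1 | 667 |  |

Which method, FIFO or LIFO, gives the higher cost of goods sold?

FIFO COGS: 378 @ $8 + 289 @ $6 = $4,758
LIFO COGS: 361 @ $8 + 306 @ $6 = $4,724

FIFO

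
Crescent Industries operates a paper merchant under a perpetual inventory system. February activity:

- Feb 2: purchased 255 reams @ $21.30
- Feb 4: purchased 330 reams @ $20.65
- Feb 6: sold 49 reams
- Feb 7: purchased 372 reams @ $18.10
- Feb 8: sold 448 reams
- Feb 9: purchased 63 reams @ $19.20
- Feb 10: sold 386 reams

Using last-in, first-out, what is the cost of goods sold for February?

Feb 6, 49 sold [LIFO — newest first]: 49 @ $20.65 = $1,011.85
Feb 8, 448 sold [LIFO — newest first]: 372 @ $18.10 + 76 @ $20.65 = $8,302.60
Feb 10, 386 sold [LIFO — newest first]: 63 @ $19.20 + 205 @ $20.65 + 118 @ $21.30 = $7,956.25
Total COGS = $1,011.85 + $8,302.60 + $7,956.25 = $17,270.70
Ending inventory: 137 @ $21.30 = $2,918.10

COGS = $17,270.70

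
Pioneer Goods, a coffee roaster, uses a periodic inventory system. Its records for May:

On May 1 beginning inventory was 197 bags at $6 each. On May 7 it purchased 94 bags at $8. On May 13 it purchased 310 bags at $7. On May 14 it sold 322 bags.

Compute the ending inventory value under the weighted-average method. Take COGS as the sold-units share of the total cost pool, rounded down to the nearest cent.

May 14, sell 322: 322/601 × $4,104.00 → $2,198.81
Ending inventory (cost pool remaining) = $1,905.19

Ending inventory = $1,905.19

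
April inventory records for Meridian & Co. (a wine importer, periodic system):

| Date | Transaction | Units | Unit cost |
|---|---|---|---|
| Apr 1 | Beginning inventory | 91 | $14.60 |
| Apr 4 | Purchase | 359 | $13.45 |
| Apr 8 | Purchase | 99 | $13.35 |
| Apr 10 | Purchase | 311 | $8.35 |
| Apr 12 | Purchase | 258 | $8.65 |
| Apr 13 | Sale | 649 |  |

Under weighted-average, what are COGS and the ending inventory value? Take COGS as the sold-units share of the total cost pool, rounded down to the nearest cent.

Apr 13, sell 649: 649/1118 × $12,307.35 → $7,144.42
Ending inventory (cost pool remaining) = $5,162.93

COGS = $7,144.42; ending inventory = $5,162.93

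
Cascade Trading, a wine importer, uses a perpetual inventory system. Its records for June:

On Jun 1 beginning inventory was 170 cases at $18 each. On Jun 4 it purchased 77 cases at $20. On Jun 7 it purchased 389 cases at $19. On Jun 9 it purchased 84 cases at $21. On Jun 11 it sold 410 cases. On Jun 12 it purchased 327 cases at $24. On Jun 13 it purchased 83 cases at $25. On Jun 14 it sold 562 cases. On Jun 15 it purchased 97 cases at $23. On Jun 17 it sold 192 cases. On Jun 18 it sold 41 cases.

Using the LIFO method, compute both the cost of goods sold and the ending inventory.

Jun 11, 410 sold [LIFO — newest first]: 84 @ $21 + 326 @ $19 = $7,958
Jun 14, 562 sold [LIFO — newest first]: 83 @ $25 + 327 @ $24 + 63 @ $19 + 77 @ $20 + 12 @ $18 = $12,876
Jun 17, 192 sold [LIFO — newest first]: 97 @ $23 + 95 @ $18 = $3,941
Jun 18, 41 sold [LIFO — newest first]: 41 @ $18 = $738
Total COGS = $7,958 + $12,876 + $3,941 + $738 = $25,513
Ending inventory: 22 @ $18 = $396

COGS = $25,513; ending inventory = $396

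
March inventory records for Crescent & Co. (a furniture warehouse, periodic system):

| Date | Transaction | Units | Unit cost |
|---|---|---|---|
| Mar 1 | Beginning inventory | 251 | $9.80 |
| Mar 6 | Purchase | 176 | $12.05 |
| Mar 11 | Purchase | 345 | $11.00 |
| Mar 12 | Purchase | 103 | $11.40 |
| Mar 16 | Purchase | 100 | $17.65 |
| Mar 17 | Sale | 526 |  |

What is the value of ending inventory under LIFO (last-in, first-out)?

Mar 17, 526 sold [LIFO — newest first]: 100 @ $17.65 + 103 @ $11.40 + 323 @ $11.00 = $6,492.20
Ending inventory: 251 @ $9.80 + 176 @ $12.05 + 22 @ $11.00 = $4,822.60
Check: goods available $11,314.80 = COGS $6,492.20 + ending $4,822.60

Ending inventory = $4,822.60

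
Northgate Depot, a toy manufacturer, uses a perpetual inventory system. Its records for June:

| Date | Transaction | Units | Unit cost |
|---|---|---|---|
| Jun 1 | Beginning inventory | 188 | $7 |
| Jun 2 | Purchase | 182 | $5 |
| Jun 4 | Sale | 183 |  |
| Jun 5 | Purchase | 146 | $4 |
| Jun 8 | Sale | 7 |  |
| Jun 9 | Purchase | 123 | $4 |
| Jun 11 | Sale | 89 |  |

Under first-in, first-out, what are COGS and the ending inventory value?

COGS = $1,771; ending inventory = $1,531

Jun 4, 183 sold [FIFO — oldest first]: 183 @ $7 = $1,281
Jun 8, 7 sold [FIFO — oldest first]: 5 @ $7 + 2 @ $5 = $45
Jun 11, 89 sold [FIFO — oldest first]: 89 @ $5 = $445
Total COGS = $1,281 + $45 + $445 = $1,771
Ending inventory: 91 @ $5 + 146 @ $4 + 123 @ $4 = $1,531
Check: goods available $3,302 = COGS $1,771 + ending $1,531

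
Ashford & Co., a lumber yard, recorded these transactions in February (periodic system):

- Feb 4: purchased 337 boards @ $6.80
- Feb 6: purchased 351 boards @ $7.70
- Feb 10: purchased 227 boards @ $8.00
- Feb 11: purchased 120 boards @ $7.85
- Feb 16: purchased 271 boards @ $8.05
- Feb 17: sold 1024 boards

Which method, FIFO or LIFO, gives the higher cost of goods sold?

LIFO

FIFO COGS: 337 @ $6.80 + 351 @ $7.70 + 227 @ $8.00 + 109 @ $7.85 = $7,665.95
LIFO COGS: 271 @ $8.05 + 120 @ $7.85 + 227 @ $8.00 + 351 @ $7.70 + 55 @ $6.80 = $8,016.25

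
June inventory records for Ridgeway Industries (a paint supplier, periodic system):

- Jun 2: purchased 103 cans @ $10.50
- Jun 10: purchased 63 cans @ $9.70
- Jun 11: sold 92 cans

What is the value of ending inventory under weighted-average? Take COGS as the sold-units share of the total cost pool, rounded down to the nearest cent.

Ending inventory = $754.54

Jun 11, sell 92: 92/166 × $1,692.60 → $938.06
Ending inventory (cost pool remaining) = $754.54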